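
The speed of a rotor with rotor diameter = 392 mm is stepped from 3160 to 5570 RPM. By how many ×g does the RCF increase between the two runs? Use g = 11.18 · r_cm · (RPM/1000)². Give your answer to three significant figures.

4610 ×g

r = 392 mm / 2 = 196 mm = 19.6 cm
RCF₁ = 11.18 × 19.6 × (3.16)² = 11.18 × 19.6 × 9.9856 ≈ 2,188.1 × g
RCF₂ = 11.18 × 19.6 × (5.57)² = 11.18 × 19.6 × 31.0249 ≈ 6,798.4 × g
Increase = 6,798.4 − 2,188.1 = 4,610.3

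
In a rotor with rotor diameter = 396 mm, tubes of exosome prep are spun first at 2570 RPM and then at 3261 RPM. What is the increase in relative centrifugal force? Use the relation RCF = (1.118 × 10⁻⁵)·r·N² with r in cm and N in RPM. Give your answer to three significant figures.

≈ 892 x g

r = 396 mm / 2 = 198 mm = 19.8 cm
RCF₁ = 1.118 × 10⁻⁵ × 19.8 × (2570)² = 1.118 × 10⁻⁵ × 19.8 × 6,604,900 ≈ 1,462.1 × g
RCF₂ = 1.118 × 10⁻⁵ × 19.8 × (3261)² = 1.118 × 10⁻⁵ × 19.8 × 10,634,121 ≈ 2,354 × g
Increase = 2,354 − 1,462.1 = 891.9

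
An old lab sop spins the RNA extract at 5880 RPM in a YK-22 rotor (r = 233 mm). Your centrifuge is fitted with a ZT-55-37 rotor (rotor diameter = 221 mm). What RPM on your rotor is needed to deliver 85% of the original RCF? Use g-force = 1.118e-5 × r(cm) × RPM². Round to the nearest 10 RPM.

7870 RPM

Original rotor: r = 233 mm = 23.3 cm
RCF_original = 1.118 × 10⁻⁵ × 23.3 × (5880)² = 1.118 × 10⁻⁵ × 23.3 × 34,574,400 ≈ 9,006.4 × g
Target RCF = 0.85 × 9,006.4 ≈ 7,655.4 × g
Your rotor: r = 221 mm / 2 = 110.5 mm = 11.05 cm
7,655.4 = 1.118 × 10⁻⁵ × 11.05 × N²
N² = 7,655.4 / (12.3539 × 10⁻⁵) = 61,967,476
N ≈ √61,967,476 ≈ 7,871.9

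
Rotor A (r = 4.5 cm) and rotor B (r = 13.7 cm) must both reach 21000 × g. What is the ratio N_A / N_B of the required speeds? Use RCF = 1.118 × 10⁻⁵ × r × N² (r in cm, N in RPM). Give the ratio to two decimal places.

1.74

At fixed RCF, N ∝ 1/√r, so N_A/N_B = √(r_B/r_A) = √(13.7/4.5) = √3.044444 = 1.7448.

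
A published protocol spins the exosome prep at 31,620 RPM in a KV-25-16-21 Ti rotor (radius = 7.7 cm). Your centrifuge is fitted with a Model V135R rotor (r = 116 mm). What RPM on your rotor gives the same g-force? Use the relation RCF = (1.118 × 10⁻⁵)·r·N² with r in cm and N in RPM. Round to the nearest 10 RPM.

RCF = 1.118 × 10⁻⁵ × r × N²
RCF_original = 1.118 × 10⁻⁵ × 7.7 × (31620)² = 1.118 × 10⁻⁵ × 7.7 × 999,824,400 ≈ 86,070.9 × g
Your rotor: r = 116 mm = 11.6 cm
86,070.9 = 1.118 × 10⁻⁵ × 11.6 × N²
N² = 86,070.9 / (12.9688 × 10⁻⁵) = 663,676,670
N ≈ √663,676,670 ≈ 25,761.9

≈ 25760 RPM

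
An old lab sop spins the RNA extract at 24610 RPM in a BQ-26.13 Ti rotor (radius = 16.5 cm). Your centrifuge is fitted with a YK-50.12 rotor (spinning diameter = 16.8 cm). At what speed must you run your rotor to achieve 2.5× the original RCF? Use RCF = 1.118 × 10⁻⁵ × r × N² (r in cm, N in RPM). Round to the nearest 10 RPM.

RCF_original = 1.118 × 10⁻⁵ × 16.5 × (24610)² = 1.118 × 10⁻⁵ × 16.5 × 605,652,100 ≈ 111,724.6 × g
Target RCF = 2.5 × 111,724.6 ≈ 279,311.5 × g
Your rotor: r = 16.8 / 2 = 8.4 cm
279,311.5 = 1.118 × 10⁻⁵ × 8.4 × N²
N² = 279,311.5 / (9.3912 × 10⁻⁵) = 2,974,183,278
N ≈ √2,974,183,278 ≈ 54,536.1

≈ 54540 RPM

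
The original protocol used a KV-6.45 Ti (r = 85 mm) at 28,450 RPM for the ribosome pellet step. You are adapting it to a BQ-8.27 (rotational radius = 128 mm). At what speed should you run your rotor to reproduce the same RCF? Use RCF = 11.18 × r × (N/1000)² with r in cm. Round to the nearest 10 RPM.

≈ 23180 RPM

Original rotor: r = 85 mm = 8.5 cm
RCF_original = 11.18 × 8.5 × (28.45)² = 11.18 × 8.5 × 809.4025 ≈ 76,917.5 × g
Your rotor: r = 128 mm = 12.8 cm
76,917.5 = 11.18 × 12.8 × (N/1000)²
(N/1000)² = 76,917.5 / 143.104 = 537.4937
N = 1000 × √537.4937 ≈ 23,183.9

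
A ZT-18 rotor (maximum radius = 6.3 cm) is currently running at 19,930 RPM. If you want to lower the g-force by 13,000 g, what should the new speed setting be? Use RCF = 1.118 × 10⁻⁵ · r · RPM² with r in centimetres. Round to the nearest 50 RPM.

Current RCF = 1.118 × 10⁻⁵ × 6.3 × (19930)² = 1.118 × 10⁻⁵ × 6.3 × 397,204,900 ≈ 27,976.7 × g
Target RCF = 27,976.7 − 13,000 = 14,976.7 × g
N² = 14,976.7 / (7.0434 × 10⁻⁵) = 212,634,523
N ≈ √212,634,523 ≈ 14,582.0

N₂ ≈ 14600 RPM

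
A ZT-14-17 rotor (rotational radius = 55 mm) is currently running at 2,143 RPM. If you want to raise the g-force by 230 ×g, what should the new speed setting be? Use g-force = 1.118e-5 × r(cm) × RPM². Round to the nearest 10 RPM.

2890 RPM

r = 55 mm = 5.5 cm
Current RCF = 1.118 × 10⁻⁵ × 5.5 × (2143)² = 1.118 × 10⁻⁵ × 5.5 × 4,592,449 ≈ 282.4 × g
Target RCF = 282.4 + 230 = 512.4 × g
N² = 512.4 / (6.149 × 10⁻⁵) = 8,333,062
N ≈ √8,333,062 ≈ 2,886.7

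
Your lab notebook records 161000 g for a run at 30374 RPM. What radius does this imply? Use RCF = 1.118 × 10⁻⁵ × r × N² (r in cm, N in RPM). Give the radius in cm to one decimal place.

≈ 15.6 cm

RCF = 1.118 × 10⁻⁵ × r × N²
161000 = 1.118 × 10⁻⁵ × r × (30374)²
r = 161000 / (1.118 × 10⁻⁵ × 922,579,876) = 161000 / 10314.44 ≈ 15.609 cm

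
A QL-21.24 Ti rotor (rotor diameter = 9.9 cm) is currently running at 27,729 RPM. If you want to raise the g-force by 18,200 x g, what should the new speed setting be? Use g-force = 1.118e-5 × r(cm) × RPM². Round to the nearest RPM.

N₂ ≈ 33133 RPM

r = 9.9 / 2 = 4.95 cm
Current RCF = 1.118 × 10⁻⁵ × 4.95 × (27729)² = 1.118 × 10⁻⁵ × 4.95 × 768,897,441 ≈ 42,551.6 × g
Target RCF = 42,551.6 + 18,200 = 60,751.6 × g
N² = 60,751.6 / (5.5341 × 10⁻⁵) = 1,097,768,381
N ≈ √1,097,768,381 ≈ 33,132.6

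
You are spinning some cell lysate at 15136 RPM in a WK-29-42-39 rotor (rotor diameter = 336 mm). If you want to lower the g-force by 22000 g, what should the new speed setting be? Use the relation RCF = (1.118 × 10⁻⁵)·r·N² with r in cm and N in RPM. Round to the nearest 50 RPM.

r = 336 mm / 2 = 168 mm = 16.8 cm
Current RCF = 1.118 × 10⁻⁵ × 16.8 × (15136)² = 1.118 × 10⁻⁵ × 16.8 × 229,098,496 ≈ 43,030.2 × g
Target RCF = 43,030.2 − 22,000 = 21,030.2 × g
N² = 21,030.2 / (18.7824 × 10⁻⁵) = 111,967,587
N ≈ √111,967,587 ≈ 10,581.5

10600 RPM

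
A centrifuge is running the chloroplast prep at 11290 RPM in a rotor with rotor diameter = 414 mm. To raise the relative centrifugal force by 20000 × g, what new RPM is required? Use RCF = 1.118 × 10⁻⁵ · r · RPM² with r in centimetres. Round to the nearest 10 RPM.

≈ 14620 RPM

r = 414 mm / 2 = 207 mm = 20.7 cm
Current RCF = 1.118 × 10⁻⁵ × 20.7 × (11290)² = 1.118 × 10⁻⁵ × 20.7 × 127,464,100 ≈ 29,498.5 × g
Target RCF = 29,498.5 + 20,000 = 49,498.5 × g
N² = 49,498.5 / (23.1426 × 10⁻⁵) = 213,884,784
N ≈ √213,884,784 ≈ 14,624.8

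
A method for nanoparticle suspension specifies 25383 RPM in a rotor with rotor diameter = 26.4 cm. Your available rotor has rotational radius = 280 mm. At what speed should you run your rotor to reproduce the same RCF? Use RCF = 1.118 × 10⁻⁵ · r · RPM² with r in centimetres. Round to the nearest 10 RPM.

Original rotor: r = 26.4 / 2 = 13.2 cm
RCF = 1.118 × 10⁻⁵ × r × N²
RCF_original = 1.118 × 10⁻⁵ × 13.2 × (25383)² = 1.118 × 10⁻⁵ × 13.2 × 644,296,689 ≈ 95,082.7 × g
Your rotor: r = 280 mm = 28.0 cm
95,082.7 = 1.118 × 10⁻⁵ × 28 × N²
N² = 95,082.7 / (31.304 × 10⁻⁵) = 303,739,778
N ≈ √303,739,778 ≈ 17,428.1

≈ 17430 RPM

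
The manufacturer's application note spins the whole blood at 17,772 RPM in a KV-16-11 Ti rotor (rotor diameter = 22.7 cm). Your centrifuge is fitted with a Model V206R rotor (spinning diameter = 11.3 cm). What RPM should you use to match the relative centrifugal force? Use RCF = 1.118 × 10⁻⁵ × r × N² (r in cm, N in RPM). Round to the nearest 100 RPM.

Original rotor: r = 22.7 / 2 = 11.35 cm
RCF_original = 1.118 × 10⁻⁵ × 11.35 × (17772)² = 1.118 × 10⁻⁵ × 11.35 × 315,843,984 ≈ 40,078.4 × g
Your rotor: r = 11.3 / 2 = 5.65 cm
40,078.4 = 1.118 × 10⁻⁵ × 5.65 × N²
N² = 40,078.4 / (6.3167 × 10⁻⁵) = 634,483,195
N ≈ √634,483,195 ≈ 25,188.9

≈ 25200 RPM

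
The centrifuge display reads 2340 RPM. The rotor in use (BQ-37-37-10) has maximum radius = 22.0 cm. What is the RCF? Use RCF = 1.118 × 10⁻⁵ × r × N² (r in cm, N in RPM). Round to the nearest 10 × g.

RCF ≈ 1350 × g

RCF = 1.118 × 10⁻⁵ × 22 × (2340)² = 1.118 × 10⁻⁵ × 22 × 5,475,600 ≈ 1,346.8 × g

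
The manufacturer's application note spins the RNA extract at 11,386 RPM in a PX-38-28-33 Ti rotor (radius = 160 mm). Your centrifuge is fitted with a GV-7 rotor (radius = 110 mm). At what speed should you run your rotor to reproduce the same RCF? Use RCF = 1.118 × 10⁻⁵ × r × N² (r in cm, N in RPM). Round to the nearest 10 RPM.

≈ 13730 RPM

Original rotor: r = 160 mm = 16.0 cm
RCF = 1.118 × 10⁻⁵ × r × N²
RCF_original = 1.118 × 10⁻⁵ × 16 × (11386)² = 1.118 × 10⁻⁵ × 16 × 129,640,996 ≈ 23,190.2 × g
Your rotor: r = 110 mm = 11.0 cm
23,190.2 = 1.118 × 10⁻⁵ × 11 × N²
N² = 23,190.2 / (12.298 × 10⁻⁵) = 188,568,873
N ≈ √188,568,873 ≈ 13,732.0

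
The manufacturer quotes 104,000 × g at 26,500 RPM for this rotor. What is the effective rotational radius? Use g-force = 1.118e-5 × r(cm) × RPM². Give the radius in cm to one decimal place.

RCF = 1.118 × 10⁻⁵ × r × N²
104000 = 1.118 × 10⁻⁵ × r × (26500)²
r = 104000 / (1.118 × 10⁻⁵ × 702,250,000) = 104000 / 7851.155 ≈ 13.246 cm

13.2 cm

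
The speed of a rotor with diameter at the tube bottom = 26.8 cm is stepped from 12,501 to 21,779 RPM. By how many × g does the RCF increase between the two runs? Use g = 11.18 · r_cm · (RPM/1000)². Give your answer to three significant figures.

r = 26.8 / 2 = 13.4 cm
RCF₁ = 11.18 × 13.4 × (12.501)² = 11.18 × 13.4 × 156.275001 ≈ 23,411.9 × g
RCF₂ = 11.18 × 13.4 × (21.779)² = 11.18 × 13.4 × 474.324841 ≈ 71,059.6 × g
Increase = 71,059.6 − 23,411.9 = 47,647.7

47600 × g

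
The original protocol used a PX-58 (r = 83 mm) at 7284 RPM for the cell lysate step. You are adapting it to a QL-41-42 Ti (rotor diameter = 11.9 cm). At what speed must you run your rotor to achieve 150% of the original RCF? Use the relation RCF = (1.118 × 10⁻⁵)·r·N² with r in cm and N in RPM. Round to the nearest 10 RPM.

Original rotor: r = 83 mm = 8.3 cm
RCF_original = 1.118 × 10⁻⁵ × 8.3 × (7284)² = 1.118 × 10⁻⁵ × 8.3 × 53,056,656 ≈ 4,923.3 × g
Target RCF = 1.5 × 4,923.3 ≈ 7,385 × g
Your rotor: r = 11.9 / 2 = 5.95 cm
7,385 = 1.118 × 10⁻⁵ × 5.95 × N²
N² = 7,385 / (6.6521 × 10⁻⁵) = 111,017,573
N ≈ √111,017,573 ≈ 10,536.5

10540 RPM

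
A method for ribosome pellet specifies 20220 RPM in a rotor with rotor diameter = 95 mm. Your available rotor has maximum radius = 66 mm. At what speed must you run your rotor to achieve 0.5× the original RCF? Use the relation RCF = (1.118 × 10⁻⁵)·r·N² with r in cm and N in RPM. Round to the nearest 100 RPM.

≈ 12100 RPM

Original rotor: r = 95 mm / 2 = 47.5 mm = 4.75 cm
RCF = 1.118 × 10⁻⁵ × r × N²
RCF_original = 1.118 × 10⁻⁵ × 4.75 × (20220)² = 1.118 × 10⁻⁵ × 4.75 × 408,848,400 ≈ 21,711.9 × g
Target RCF = 0.5 × 21,711.9 ≈ 10,856 × g
Your rotor: r = 66 mm = 6.6 cm
10,856 = 1.118 × 10⁻⁵ × 6.6 × N²
N² = 10,856 / (7.3788 × 10⁻⁵) = 147,124,194
N ≈ √147,124,194 ≈ 12,129.5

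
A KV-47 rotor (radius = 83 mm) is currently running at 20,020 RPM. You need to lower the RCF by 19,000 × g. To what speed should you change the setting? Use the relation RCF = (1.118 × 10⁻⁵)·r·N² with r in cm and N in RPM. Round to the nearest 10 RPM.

≈ 14000 RPM

r = 83 mm = 8.3 cm
Current RCF = 1.118 × 10⁻⁵ × 8.3 × (20020)² = 1.118 × 10⁻⁵ × 8.3 × 400,800,400 ≈ 37,191.9 × g
Target RCF = 37,191.9 − 19,000 = 18,191.9 × g
N² = 18,191.9 / (9.2794 × 10⁻⁵) = 196,046,081
N ≈ √196,046,081 ≈ 14,001.6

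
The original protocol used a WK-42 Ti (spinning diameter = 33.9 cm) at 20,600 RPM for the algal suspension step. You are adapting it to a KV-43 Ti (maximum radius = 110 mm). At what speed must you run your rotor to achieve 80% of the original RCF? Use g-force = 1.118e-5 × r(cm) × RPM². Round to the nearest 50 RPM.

Original rotor: r = 33.9 / 2 = 16.95 cm
RCF_original = 1.118 × 10⁻⁵ × 16.95 × (20600)² = 1.118 × 10⁻⁵ × 16.95 × 424,360,000 ≈ 80,416.6 × g
Target RCF = 0.8 × 80,416.6 ≈ 64,333.3 × g
Your rotor: r = 110 mm = 11.0 cm
64,333.3 = 1.118 × 10⁻⁵ × 11 × N²
N² = 64,333.3 / (12.298 × 10⁻⁵) = 523,120,020
N ≈ √523,120,020 ≈ 22,871.8

22850 RPM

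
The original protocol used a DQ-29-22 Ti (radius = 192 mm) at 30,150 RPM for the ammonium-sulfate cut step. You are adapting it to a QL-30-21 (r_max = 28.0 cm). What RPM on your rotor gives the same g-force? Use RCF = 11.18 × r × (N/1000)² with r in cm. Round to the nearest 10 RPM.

≈ 24970 RPM

Original rotor: r = 192 mm = 19.2 cm
RCF = 11.18 × r × (N/1000)²
RCF_original = 11.18 × 19.2 × (30.15)² = 11.18 × 19.2 × 909.0225 ≈ 195,127.1 × g
195,127.1 = 11.18 × 28 × (N/1000)²
(N/1000)² = 195,127.1 / 313.04 = 623.3296
N = 1000 × √623.3296 ≈ 24,966.6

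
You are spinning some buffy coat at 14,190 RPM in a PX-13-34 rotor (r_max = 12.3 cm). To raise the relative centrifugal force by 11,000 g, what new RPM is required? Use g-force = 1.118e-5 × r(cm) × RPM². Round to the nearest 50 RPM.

Current RCF = 1.118 × 10⁻⁵ × 12.3 × (14190)² = 1.118 × 10⁻⁵ × 12.3 × 201,356,100 ≈ 27,689.3 × g
Target RCF = 27,689.3 + 11,000 = 38,689.3 × g
N² = 38,689.3 / (13.7514 × 10⁻⁵) = 281,348,081
N ≈ √281,348,081 ≈ 16,773.4

16750 RPM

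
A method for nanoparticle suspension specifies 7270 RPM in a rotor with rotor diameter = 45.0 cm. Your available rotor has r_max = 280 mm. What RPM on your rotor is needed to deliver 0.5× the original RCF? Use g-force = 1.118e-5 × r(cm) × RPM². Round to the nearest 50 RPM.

Original rotor: r = 45.0 / 2 = 22.5 cm
RCF = 1.118 × 10⁻⁵ × r × N²
RCF_original = 1.118 × 10⁻⁵ × 22.5 × (7270)² = 1.118 × 10⁻⁵ × 22.5 × 52,852,900 ≈ 13,295.1 × g
Target RCF = 0.5 × 13,295.1 ≈ 6,647.6 × g
Your rotor: r = 280 mm = 28.0 cm
6,647.6 = 1.118 × 10⁻⁵ × 28 × N²
N² = 6,647.6 / (31.304 × 10⁻⁵) = 21,235,625
N ≈ √21,235,625 ≈ 4,608.2

4600 RPM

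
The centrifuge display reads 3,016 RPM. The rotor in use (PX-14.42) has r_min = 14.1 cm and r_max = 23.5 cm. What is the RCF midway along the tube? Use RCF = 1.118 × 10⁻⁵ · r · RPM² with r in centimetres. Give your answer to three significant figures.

≈ 1910 × g

r_avg = (14.1 + 23.5) / 2 = 18.8 cm
RCF = 1.118 × 10⁻⁵ × 18.8 × (3016)² = 1.118 × 10⁻⁵ × 18.8 × 9,096,256 ≈ 1,911.9 × g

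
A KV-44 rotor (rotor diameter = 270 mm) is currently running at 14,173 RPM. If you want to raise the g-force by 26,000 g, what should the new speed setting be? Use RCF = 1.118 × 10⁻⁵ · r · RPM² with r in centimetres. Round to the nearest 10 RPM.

≈ 19320 RPM

r = 270 mm / 2 = 135 mm = 13.5 cm
Current RCF = 1.118 × 10⁻⁵ × 13.5 × (14173)² = 1.118 × 10⁻⁵ × 13.5 × 200,873,929 ≈ 30,317.9 × g
Target RCF = 30,317.9 + 26,000 = 56,317.9 × g
N² = 56,317.9 / (15.093 × 10⁻⁵) = 373,139,204
N ≈ √373,139,204 ≈ 19,316.8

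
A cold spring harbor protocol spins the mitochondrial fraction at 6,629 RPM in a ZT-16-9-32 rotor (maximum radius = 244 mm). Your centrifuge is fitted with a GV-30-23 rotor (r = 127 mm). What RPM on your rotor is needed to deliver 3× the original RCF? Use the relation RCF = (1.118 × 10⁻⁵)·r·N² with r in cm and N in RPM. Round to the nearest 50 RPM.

15900 RPM

Original rotor: r = 244 mm = 24.4 cm
RCF = 1.118 × 10⁻⁵ × r × N²
RCF_original = 1.118 × 10⁻⁵ × 24.4 × (6629)² = 1.118 × 10⁻⁵ × 24.4 × 43,943,641 ≈ 11,987.5 × g
Target RCF = 3 × 11,987.5 ≈ 35,962.5 × g
Your rotor: r = 127 mm = 12.7 cm
35,962.5 = 1.118 × 10⁻⁵ × 12.7 × N²
N² = 35,962.5 / (14.1986 × 10⁻⁵) = 253,282,014
N ≈ √253,282,014 ≈ 15,914.8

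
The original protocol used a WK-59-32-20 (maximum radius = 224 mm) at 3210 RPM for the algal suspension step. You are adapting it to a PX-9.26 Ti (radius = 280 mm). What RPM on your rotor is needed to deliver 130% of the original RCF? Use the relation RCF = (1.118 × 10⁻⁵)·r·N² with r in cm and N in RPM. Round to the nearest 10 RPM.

Original rotor: r = 224 mm = 22.4 cm
RCF_original = 1.118 × 10⁻⁵ × 22.4 × (3210)² = 1.118 × 10⁻⁵ × 22.4 × 10,304,100 ≈ 2,580.5 × g
Target RCF = 1.3 × 2,580.5 ≈ 3,354.7 × g
Your rotor: r = 280 mm = 28.0 cm
3,354.7 = 1.118 × 10⁻⁵ × 28 × N²
N² = 3,354.7 / (31.304 × 10⁻⁵) = 10,716,522
N ≈ √10,716,522 ≈ 3,273.6

3270 RPM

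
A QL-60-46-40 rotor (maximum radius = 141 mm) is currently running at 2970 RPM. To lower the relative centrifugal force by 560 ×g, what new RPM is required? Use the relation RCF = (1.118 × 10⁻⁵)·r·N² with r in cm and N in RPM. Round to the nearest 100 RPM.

r = 141 mm = 14.1 cm
Current RCF = 1.118 × 10⁻⁵ × 14.1 × (2970)² = 1.118 × 10⁻⁵ × 14.1 × 8,820,900 ≈ 1,390.5 × g
Target RCF = 1,390.5 − 560 = 830.5 × g
N² = 830.5 / (15.7638 × 10⁻⁵) = 5,268,400
N ≈ √5,268,400 ≈ 2,295.3

N₂ ≈ 2300 RPM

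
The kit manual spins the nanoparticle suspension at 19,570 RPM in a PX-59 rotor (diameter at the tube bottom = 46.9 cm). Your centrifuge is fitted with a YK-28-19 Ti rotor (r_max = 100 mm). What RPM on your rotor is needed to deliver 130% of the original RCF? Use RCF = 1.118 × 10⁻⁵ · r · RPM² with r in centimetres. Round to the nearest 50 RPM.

Original rotor: r = 46.9 / 2 = 23.45 cm
RCF = 1.118 × 10⁻⁵ × r × N²
RCF_original = 1.118 × 10⁻⁵ × 23.45 × (19570)² = 1.118 × 10⁻⁵ × 23.45 × 382,984,900 ≈ 100,407.5 × g
Target RCF = 1.3 × 100,407.5 ≈ 130,529.8 × g
Your rotor: r = 100 mm = 10.0 cm
130,529.8 = 1.118 × 10⁻⁵ × 10 × N²
N² = 130,529.8 / (11.18 × 10⁻⁵) = 1,167,529,517
N ≈ √1,167,529,517 ≈ 34,169.1

≈ 34150 RPM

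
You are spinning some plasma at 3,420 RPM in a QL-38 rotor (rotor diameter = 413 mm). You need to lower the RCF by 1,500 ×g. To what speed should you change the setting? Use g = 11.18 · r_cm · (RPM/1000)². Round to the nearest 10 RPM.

r = 413 mm / 2 = 206.5 mm = 20.65 cm
Current RCF = 11.18 × 20.65 × (3.42)² = 11.18 × 20.65 × 11.6964 ≈ 2,700.3 × g
Target RCF = 2,700.3 − 1,500 = 1,200.3 × g
(N/1000)² = 1,200.3 / 230.867 = 5.199097
N = 1000 × √5.199097 ≈ 2,280.2

2280 RPM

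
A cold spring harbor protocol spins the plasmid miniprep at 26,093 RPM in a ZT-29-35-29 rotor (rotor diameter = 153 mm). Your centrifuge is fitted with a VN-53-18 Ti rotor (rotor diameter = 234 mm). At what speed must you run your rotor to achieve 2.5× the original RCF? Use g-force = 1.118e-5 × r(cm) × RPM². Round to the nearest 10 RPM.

Original rotor: r = 153 mm / 2 = 76.5 mm = 7.65 cm
RCF_original = 1.118 × 10⁻⁵ × 7.65 × (26093)² = 1.118 × 10⁻⁵ × 7.65 × 680,844,649 ≈ 58,230.6 × g
Target RCF = 2.5 × 58,230.6 ≈ 145,576.5 × g
Your rotor: r = 234 mm / 2 = 117 mm = 11.7 cm
145,576.5 = 1.118 × 10⁻⁵ × 11.7 × N²
N² = 145,576.5 / (13.0806 × 10⁻⁵) = 1,112,919,132
N ≈ √1,112,919,132 ≈ 33,360.4

33360 RPM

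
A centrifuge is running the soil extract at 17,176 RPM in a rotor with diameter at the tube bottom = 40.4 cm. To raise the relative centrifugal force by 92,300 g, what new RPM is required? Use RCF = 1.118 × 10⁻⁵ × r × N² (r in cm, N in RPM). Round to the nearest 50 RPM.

≈ 26550 RPM

r = 40.4 / 2 = 20.2 cm
Current RCF = 1.118 × 10⁻⁵ × 20.2 × (17176)² = 1.118 × 10⁻⁵ × 20.2 × 295,014,976 ≈ 66,625 × g
Target RCF = 66,625 + 92,300 = 158,925 × g
N² = 158,925 / (22.5836 × 10⁻⁵) = 703,718,628
N ≈ √703,718,628 ≈ 26,527.7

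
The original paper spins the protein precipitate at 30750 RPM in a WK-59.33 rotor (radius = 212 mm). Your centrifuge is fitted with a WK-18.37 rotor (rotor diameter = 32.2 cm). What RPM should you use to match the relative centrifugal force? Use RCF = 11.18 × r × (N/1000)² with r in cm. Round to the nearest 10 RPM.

Original rotor: r = 212 mm = 21.2 cm
RCF_original = 11.18 × 21.2 × (30.75)² = 11.18 × 21.2 × 945.5625 ≈ 224,113.4 × g
Your rotor: r = 32.2 / 2 = 16.1 cm
224,113.4 = 11.18 × 16.1 × (N/1000)²
(N/1000)² = 224,113.4 / 179.998 = 1245.088
N = 1000 × √1245.088 ≈ 35,285.8

≈ 35290 RPM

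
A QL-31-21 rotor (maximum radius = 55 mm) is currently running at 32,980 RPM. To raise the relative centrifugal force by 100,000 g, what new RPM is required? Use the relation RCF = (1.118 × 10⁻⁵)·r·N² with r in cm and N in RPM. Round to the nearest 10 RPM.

r = 55 mm = 5.5 cm
Current RCF = 1.118 × 10⁻⁵ × 5.5 × (32980)² = 1.118 × 10⁻⁵ × 5.5 × 1,087,680,400 ≈ 66,881.5 × g
Target RCF = 66,881.5 + 100,000 = 166,881.5 × g
N² = 166,881.5 / (6.149 × 10⁻⁵) = 2,713,961,620
N ≈ √2,713,961,620 ≈ 52,095.7

N₂ ≈ 52100 RPM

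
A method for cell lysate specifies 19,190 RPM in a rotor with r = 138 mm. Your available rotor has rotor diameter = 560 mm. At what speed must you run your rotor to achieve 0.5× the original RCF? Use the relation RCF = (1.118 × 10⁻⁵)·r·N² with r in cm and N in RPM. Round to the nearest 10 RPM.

Original rotor: r = 138 mm = 13.8 cm
RCF = 1.118 × 10⁻⁵ × r × N²
RCF_original = 1.118 × 10⁻⁵ × 13.8 × (19190)² = 1.118 × 10⁻⁵ × 13.8 × 368,256,100 ≈ 56,816 × g
Target RCF = 0.5 × 56,816 ≈ 28,408 × g
Your rotor: r = 560 mm / 2 = 280 mm = 28 cm
28,408 = 1.118 × 10⁻⁵ × 28 × N²
N² = 28,408 / (31.304 × 10⁻⁵) = 90,748,786
N ≈ √90,748,786 ≈ 9,526.2

≈ 9530 RPM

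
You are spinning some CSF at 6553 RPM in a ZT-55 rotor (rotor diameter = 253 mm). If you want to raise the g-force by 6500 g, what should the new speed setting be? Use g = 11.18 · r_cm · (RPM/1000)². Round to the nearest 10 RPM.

9430 RPM

r = 253 mm / 2 = 126.5 mm = 12.65 cm
Current RCF = 11.18 × 12.65 × (6.553)² = 11.18 × 12.65 × 42.941809 ≈ 6,073.1 × g
Target RCF = 6,073.1 + 6,500 = 12,573.1 × g
(N/1000)² = 12,573.1 / 141.427 = 88.90169
N = 1000 × √88.90169 ≈ 9,428.8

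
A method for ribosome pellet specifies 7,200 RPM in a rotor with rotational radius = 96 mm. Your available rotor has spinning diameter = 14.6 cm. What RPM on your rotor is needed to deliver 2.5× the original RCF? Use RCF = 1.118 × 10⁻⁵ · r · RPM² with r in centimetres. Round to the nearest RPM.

13055 RPM

Original rotor: r = 96 mm = 9.6 cm
RCF_original = 1.118 × 10⁻⁵ × 9.6 × (7200)² = 1.118 × 10⁻⁵ × 9.6 × 51,840,000 ≈ 5,563.9 × g
Target RCF = 2.5 × 5,563.9 ≈ 13,909.8 × g
Your rotor: r = 14.6 / 2 = 7.3 cm
13,909.8 = 1.118 × 10⁻⁵ × 7.3 × N²
N² = 13,909.8 / (8.1614 × 10⁻⁵) = 170,433,994
N ≈ √170,433,994 ≈ 13,055.0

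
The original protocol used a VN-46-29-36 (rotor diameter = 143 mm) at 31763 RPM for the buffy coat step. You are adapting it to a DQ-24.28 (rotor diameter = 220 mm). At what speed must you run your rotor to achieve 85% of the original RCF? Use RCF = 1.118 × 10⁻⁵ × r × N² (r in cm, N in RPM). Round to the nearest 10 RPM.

23610 RPM

Original rotor: r = 143 mm / 2 = 71.5 mm = 7.15 cm
RCF_original = 1.118 × 10⁻⁵ × 7.15 × (31763)² = 1.118 × 10⁻⁵ × 7.15 × 1,008,888,169 ≈ 80,647.5 × g
Target RCF = 0.85 × 80,647.5 ≈ 68,550.4 × g
Your rotor: r = 220 mm / 2 = 110 mm = 11 cm
68,550.4 = 1.118 × 10⁻⁵ × 11 × N²
N² = 68,550.4 / (12.298 × 10⁻⁵) = 557,410,961
N ≈ √557,410,961 ≈ 23,609.6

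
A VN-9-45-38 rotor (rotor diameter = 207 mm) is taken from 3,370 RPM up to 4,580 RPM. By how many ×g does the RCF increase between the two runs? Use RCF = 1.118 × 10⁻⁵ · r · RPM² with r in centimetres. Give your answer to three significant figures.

r = 207 mm / 2 = 103.5 mm = 10.35 cm
RCF₁ = 1.118 × 10⁻⁵ × 10.35 × (3370)² = 1.118 × 10⁻⁵ × 10.35 × 11,356,900 ≈ 1,314.1 × g
RCF₂ = 1.118 × 10⁻⁵ × 10.35 × (4580)² = 1.118 × 10⁻⁵ × 10.35 × 20,976,400 ≈ 2,427.2 × g
Increase = 2,427.2 − 1,314.1 = 1,113.1

≈ 1110 ×g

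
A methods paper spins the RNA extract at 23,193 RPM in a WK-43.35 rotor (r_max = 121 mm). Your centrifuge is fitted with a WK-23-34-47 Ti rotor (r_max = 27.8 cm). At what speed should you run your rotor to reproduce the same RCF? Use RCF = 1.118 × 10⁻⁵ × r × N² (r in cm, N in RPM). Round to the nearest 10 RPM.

15300 RPM

Original rotor: r = 121 mm = 12.1 cm
RCF = 1.118 × 10⁻⁵ × r × N²
RCF_original = 1.118 × 10⁻⁵ × 12.1 × (23193)² = 1.118 × 10⁻⁵ × 12.1 × 537,915,249 ≈ 72,768.1 × g
72,768.1 = 1.118 × 10⁻⁵ × 27.8 × N²
N² = 72,768.1 / (31.0804 × 10⁻⁵) = 234,128,583
N ≈ √234,128,583 ≈ 15,301.3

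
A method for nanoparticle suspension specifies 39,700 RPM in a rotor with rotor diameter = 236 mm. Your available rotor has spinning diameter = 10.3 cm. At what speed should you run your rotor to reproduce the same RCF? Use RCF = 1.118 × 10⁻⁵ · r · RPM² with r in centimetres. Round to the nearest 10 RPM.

60090 RPM

Original rotor: r = 236 mm / 2 = 118 mm = 11.8 cm
RCF_original = 1.118 × 10⁻⁵ × 11.8 × (39700)² = 1.118 × 10⁻⁵ × 11.8 × 1,576,090,000 ≈ 207,924.1 × g
Your rotor: r = 10.3 / 2 = 5.15 cm
207,924.1 = 1.118 × 10⁻⁵ × 5.15 × N²
N² = 207,924.1 / (5.7577 × 10⁻⁵) = 3,611,235,389
N ≈ √3,611,235,389 ≈ 60,093.6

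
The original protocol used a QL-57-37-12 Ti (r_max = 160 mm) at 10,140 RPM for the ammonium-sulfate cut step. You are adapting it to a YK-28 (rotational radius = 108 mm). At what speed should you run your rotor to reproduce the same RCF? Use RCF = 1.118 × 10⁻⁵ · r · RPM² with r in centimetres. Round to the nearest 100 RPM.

12300 RPM

Original rotor: r = 160 mm = 16.0 cm
RCF_original = 1.118 × 10⁻⁵ × 16 × (10140)² = 1.118 × 10⁻⁵ × 16 × 102,819,600 ≈ 18,392.4 × g
Your rotor: r = 108 mm = 10.8 cm
18,392.4 = 1.118 × 10⁻⁵ × 10.8 × N²
N² = 18,392.4 / (12.0744 × 10⁻⁵) = 152,325,581
N ≈ √152,325,581 ≈ 12,342.0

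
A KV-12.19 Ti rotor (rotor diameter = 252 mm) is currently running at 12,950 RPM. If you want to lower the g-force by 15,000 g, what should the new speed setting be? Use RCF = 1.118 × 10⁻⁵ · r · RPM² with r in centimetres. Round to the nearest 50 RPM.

r = 252 mm / 2 = 126 mm = 12.6 cm
Current RCF = 1.118 × 10⁻⁵ × 12.6 × (12950)² = 1.118 × 10⁻⁵ × 12.6 × 167,702,500 ≈ 23,623.9 × g
Target RCF = 23,623.9 − 15,000 = 8,623.9 × g
N² = 8,623.9 / (14.0868 × 10⁻⁵) = 61,219,723
N ≈ √61,219,723 ≈ 7,824.3

N₂ ≈ 7800 RPM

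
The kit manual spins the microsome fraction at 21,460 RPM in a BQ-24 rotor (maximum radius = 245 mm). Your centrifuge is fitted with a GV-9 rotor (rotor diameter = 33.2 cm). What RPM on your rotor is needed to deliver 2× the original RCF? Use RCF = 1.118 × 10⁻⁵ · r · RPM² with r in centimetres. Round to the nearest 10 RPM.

Original rotor: r = 245 mm = 24.5 cm
RCF_original = 1.118 × 10⁻⁵ × 24.5 × (21460)² = 1.118 × 10⁻⁵ × 24.5 × 460,531,600 ≈ 126,144.2 × g
Target RCF = 2 × 126,144.2 ≈ 252,288.4 × g
Your rotor: r = 33.2 / 2 = 16.6 cm
252,288.4 = 1.118 × 10⁻⁵ × 16.6 × N²
N² = 252,288.4 / (18.5588 × 10⁻⁵) = 1,359,400,392
N ≈ √1,359,400,392 ≈ 36,870.0

≈ 36870 RPM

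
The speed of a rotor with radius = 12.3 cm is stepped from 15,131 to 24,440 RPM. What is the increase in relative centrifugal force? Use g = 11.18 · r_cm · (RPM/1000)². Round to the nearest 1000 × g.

51000 × g

RCF₁ = 11.18 × 12.3 × (15.131)² = 11.18 × 12.3 × 228.947161 ≈ 31,483.4 × g
RCF₂ = 11.18 × 12.3 × (24.44)² = 11.18 × 12.3 × 597.3136 ≈ 82,139 × g
Increase = 82,139 − 31,483.4 = 50,655.6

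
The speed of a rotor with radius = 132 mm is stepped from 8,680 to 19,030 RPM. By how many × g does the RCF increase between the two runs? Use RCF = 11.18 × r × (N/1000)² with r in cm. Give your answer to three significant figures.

r = 132 mm = 13.2 cm
RCF₁ = 11.18 × 13.2 × (8.68)² = 11.18 × 13.2 × 75.3424 ≈ 11,118.7 × g
RCF₂ = 11.18 × 13.2 × (19.03)² = 11.18 × 13.2 × 362.1409 ≈ 53,443.3 × g
Increase = 53,443.3 − 11,118.7 = 42,324.6

≈ 42300 × g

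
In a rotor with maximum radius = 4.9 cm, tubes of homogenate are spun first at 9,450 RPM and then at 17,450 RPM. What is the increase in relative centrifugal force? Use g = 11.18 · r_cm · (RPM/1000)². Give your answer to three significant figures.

≈ 11800 × g

RCF₁ = 11.18 × 4.9 × (9.45)² = 11.18 × 4.9 × 89.3025 ≈ 4,892.2 × g
RCF₂ = 11.18 × 4.9 × (17.45)² = 11.18 × 4.9 × 304.5025 ≈ 16,681.3 × g
Increase = 16,681.3 − 4,892.2 = 11,789.1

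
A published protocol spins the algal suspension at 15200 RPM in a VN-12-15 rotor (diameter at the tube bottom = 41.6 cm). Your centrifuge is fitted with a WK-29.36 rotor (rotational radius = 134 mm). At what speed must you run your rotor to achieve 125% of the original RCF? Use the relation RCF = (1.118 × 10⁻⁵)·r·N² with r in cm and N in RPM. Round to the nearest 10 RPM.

Original rotor: r = 41.6 / 2 = 20.8 cm
RCF_original = 1.118 × 10⁻⁵ × 20.8 × (15200)² = 1.118 × 10⁻⁵ × 20.8 × 231,040,000 ≈ 53,727 × g
Target RCF = 1.25 × 53,727 ≈ 67,158.8 × g
Your rotor: r = 134 mm = 13.4 cm
67,158.8 = 1.118 × 10⁻⁵ × 13.4 × N²
N² = 67,158.8 / (14.9812 × 10⁻⁵) = 448,287,187
N ≈ √448,287,187 ≈ 21,172.8

≈ 21170 RPM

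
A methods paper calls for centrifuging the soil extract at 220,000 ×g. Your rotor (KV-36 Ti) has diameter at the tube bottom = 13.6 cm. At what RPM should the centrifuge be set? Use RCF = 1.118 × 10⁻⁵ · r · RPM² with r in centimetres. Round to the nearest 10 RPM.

53790 RPM

r = 13.6 / 2 = 6.8 cm
220,000 = 1.118 × 10⁻⁵ × 6.8 × N²
N² = 220,000 / (7.6024 × 10⁻⁵) = 2,893,823,003
N ≈ √2,893,823,003 ≈ 53,794.3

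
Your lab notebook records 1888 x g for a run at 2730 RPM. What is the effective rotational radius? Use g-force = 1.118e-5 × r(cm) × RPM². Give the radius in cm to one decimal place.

1888 = 1.118 × 10⁻⁵ × r × (2730)²
r = 1888 / (1.118 × 10⁻⁵ × 7,452,900) = 1888 / 83.32342 ≈ 22.659 cm

r ≈ 22.7 cm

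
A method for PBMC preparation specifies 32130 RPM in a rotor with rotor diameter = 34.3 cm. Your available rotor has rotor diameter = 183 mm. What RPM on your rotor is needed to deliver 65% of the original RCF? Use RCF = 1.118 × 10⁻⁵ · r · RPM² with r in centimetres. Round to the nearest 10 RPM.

Original rotor: r = 34.3 / 2 = 17.15 cm
RCF_original = 1.118 × 10⁻⁵ × 17.15 × (32130)² = 1.118 × 10⁻⁵ × 17.15 × 1,032,336,900 ≈ 197,937.2 × g
Target RCF = 0.65 × 197,937.2 ≈ 128,659.2 × g
Your rotor: r = 183 mm / 2 = 91.5 mm = 9.15 cm
128,659.2 = 1.118 × 10⁻⁵ × 9.15 × N²
N² = 128,659.2 / (10.2297 × 10⁻⁵) = 1,257,702,572
N ≈ √1,257,702,572 ≈ 35,464.1

≈ 35460 RPM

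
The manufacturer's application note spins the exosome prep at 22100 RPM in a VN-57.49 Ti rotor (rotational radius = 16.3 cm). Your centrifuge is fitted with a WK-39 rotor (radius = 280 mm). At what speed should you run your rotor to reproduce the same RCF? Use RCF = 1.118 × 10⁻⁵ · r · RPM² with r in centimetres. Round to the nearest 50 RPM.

16850 RPM

RCF_original = 1.118 × 10⁻⁵ × 16.3 × (22100)² = 1.118 × 10⁻⁵ × 16.3 × 488,410,000 ≈ 89,004.9 × g
Your rotor: r = 280 mm = 28.0 cm
89,004.9 = 1.118 × 10⁻⁵ × 28 × N²
N² = 89,004.9 / (31.304 × 10⁻⁵) = 284,324,367
N ≈ √284,324,367 ≈ 16,861.9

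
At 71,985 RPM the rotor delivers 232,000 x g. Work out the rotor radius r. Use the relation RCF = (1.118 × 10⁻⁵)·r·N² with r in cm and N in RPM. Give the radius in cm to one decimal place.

RCF = 1.118 × 10⁻⁵ × r × N²
232000 = 1.118 × 10⁻⁵ × r × (71985)²
r = 232000 / (1.118 × 10⁻⁵ × 5,181,840,225) = 232000 / 57932.97 ≈ 4.005 cm

4.0 cm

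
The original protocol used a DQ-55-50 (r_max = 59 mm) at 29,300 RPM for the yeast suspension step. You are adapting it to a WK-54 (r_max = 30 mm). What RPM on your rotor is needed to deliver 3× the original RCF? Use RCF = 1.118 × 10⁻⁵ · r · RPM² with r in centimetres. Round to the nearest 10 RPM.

≈ 71170 RPM

Original rotor: r = 59 mm = 5.9 cm
RCF = 1.118 × 10⁻⁵ × r × N²
RCF_original = 1.118 × 10⁻⁵ × 5.9 × (29300)² = 1.118 × 10⁻⁵ × 5.9 × 858,490,000 ≈ 56,627.7 × g
Target RCF = 3 × 56,627.7 ≈ 169,883.1 × g
Your rotor: r = 30 mm = 3.0 cm
169,883.1 = 1.118 × 10⁻⁵ × 3 × N²
N² = 169,883.1 / (3.354 × 10⁻⁵) = 5,065,089,445
N ≈ √5,065,089,445 ≈ 71,169.4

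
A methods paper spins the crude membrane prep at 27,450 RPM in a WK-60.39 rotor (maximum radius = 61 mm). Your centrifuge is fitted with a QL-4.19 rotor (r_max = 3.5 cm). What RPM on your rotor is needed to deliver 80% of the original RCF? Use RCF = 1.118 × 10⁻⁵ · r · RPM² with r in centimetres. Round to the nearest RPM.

Original rotor: r = 61 mm = 6.1 cm
RCF = 1.118 × 10⁻⁵ × r × N²
RCF_original = 1.118 × 10⁻⁵ × 6.1 × (27450)² = 1.118 × 10⁻⁵ × 6.1 × 753,502,500 ≈ 51,387.4 × g
Target RCF = 0.8 × 51,387.4 ≈ 41,109.9 × g
41,109.9 = 1.118 × 10⁻⁵ × 3.5 × N²
N² = 41,109.9 / (3.913 × 10⁻⁵) = 1,050,598,007
N ≈ √1,050,598,007 ≈ 32,412.9

32413 RPM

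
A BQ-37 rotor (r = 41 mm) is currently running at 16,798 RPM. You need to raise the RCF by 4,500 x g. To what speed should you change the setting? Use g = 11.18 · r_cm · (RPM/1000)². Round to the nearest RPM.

r = 41 mm = 4.1 cm
Current RCF = 11.18 × 4.1 × (16.798)² = 11.18 × 4.1 × 282.172804 ≈ 12,934.2 × g
Target RCF = 12,934.2 + 4,500 = 17,434.2 × g
(N/1000)² = 17,434.2 / 45.838 = 380.3438
N = 1000 × √380.3438 ≈ 19,502.4

19502 RPM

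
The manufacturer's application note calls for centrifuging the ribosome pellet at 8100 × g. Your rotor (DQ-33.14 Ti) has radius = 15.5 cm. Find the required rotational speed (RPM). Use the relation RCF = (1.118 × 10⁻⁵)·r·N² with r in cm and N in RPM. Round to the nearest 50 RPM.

8,100 = 1.118 × 10⁻⁵ × 15.5 × N²
N² = 8,100 / (17.329 × 10⁻⁵) = 46,742,455
N ≈ √46,742,455 ≈ 6,836.8

6850 RPM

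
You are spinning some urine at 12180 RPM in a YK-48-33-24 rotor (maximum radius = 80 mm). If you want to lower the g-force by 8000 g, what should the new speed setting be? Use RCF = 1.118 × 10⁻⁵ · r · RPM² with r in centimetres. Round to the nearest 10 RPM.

N₂ ≈ 7680 RPM

r = 80 mm = 8.0 cm
Current RCF = 1.118 × 10⁻⁵ × 8 × (12180)² = 1.118 × 10⁻⁵ × 8 × 148,352,400 ≈ 13,268.6 × g
Target RCF = 13,268.6 − 8,000 = 5,268.6 × g
N² = 5,268.6 / (8.944 × 10⁻⁵) = 58,906,530
N ≈ √58,906,530 ≈ 7,675.1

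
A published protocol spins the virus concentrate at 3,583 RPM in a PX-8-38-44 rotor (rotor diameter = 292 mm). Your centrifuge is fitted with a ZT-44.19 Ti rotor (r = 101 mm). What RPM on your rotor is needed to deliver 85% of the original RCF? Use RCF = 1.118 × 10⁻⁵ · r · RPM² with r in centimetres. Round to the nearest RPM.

Original rotor: r = 292 mm / 2 = 146 mm = 14.6 cm
RCF_original = 1.118 × 10⁻⁵ × 14.6 × (3583)² = 1.118 × 10⁻⁵ × 14.6 × 12,837,889 ≈ 2,095.5 × g
Target RCF = 0.85 × 2,095.5 ≈ 1,781.2 × g
Your rotor: r = 101 mm = 10.1 cm
1,781.2 = 1.118 × 10⁻⁵ × 10.1 × N²
N² = 1,781.2 / (11.2918 × 10⁻⁵) = 15,774,279
N ≈ √15,774,279 ≈ 3,971.7

3972 RPM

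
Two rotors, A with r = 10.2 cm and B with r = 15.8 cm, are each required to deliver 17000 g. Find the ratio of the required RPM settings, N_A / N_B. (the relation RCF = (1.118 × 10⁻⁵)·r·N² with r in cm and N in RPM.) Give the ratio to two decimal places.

1.24

At fixed RCF, N ∝ 1/√r, so N_A/N_B = √(r_B/r_A) = √(15.8/10.2) = √1.549020 = 1.2446.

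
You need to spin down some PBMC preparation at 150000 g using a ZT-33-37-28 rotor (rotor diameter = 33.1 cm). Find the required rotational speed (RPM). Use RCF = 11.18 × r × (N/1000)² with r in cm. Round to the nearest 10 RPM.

28470 RPM

r = 33.1 / 2 = 16.55 cm
150,000 = 11.18 × 16.55 × (N/1000)²
(N/1000)² = 150,000 / 185.029 = 810.6837
N = 1000 × √810.6837 ≈ 28,472.5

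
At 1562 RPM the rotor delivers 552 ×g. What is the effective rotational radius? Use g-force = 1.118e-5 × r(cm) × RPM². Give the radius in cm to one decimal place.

20.2 cm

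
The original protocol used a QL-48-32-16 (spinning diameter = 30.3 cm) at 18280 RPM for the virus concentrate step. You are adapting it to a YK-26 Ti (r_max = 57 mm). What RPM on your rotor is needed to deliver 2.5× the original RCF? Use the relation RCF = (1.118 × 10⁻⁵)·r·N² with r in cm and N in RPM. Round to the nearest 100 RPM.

47100 RPM

Original rotor: r = 30.3 / 2 = 15.15 cm
RCF = 1.118 × 10⁻⁵ × r × N²
RCF_original = 1.118 × 10⁻⁵ × 15.15 × (18280)² = 1.118 × 10⁻⁵ × 15.15 × 334,158,400 ≈ 56,598.7 × g
Target RCF = 2.5 × 56,598.7 ≈ 141,496.8 × g
Your rotor: r = 57 mm = 5.7 cm
141,496.8 = 1.118 × 10⁻⁵ × 5.7 × N²
N² = 141,496.8 / (6.3726 × 10⁻⁵) = 2,220,393,560
N ≈ √2,220,393,560 ≈ 47,121.1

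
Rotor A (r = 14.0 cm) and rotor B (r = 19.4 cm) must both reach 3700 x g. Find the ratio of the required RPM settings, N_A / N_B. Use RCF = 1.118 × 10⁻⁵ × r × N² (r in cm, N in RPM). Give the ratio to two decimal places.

1.18

At fixed RCF, N ∝ 1/√r, so N_A/N_B = √(r_B/r_A) = √(19.4/14.0) = √1.385714 = 1.1772.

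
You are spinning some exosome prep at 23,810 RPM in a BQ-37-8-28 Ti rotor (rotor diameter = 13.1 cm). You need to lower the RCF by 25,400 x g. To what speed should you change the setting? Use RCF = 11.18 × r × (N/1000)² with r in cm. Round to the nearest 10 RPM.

≈ 14830 RPM

r = 13.1 / 2 = 6.55 cm
Current RCF = 11.18 × 6.55 × (23.81)² = 11.18 × 6.55 × 566.9161 ≈ 41,514.7 × g
Target RCF = 41,514.7 − 25,400 = 16,114.7 × g
(N/1000)² = 16,114.7 / 73.229 = 220.059
N = 1000 × √220.059 ≈ 14,834.4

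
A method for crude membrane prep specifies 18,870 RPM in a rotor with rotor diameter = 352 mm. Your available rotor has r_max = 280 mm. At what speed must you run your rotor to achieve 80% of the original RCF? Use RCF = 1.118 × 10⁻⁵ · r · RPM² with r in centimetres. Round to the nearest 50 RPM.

13400 RPM

Original rotor: r = 352 mm / 2 = 176 mm = 17.6 cm
RCF_original = 1.118 × 10⁻⁵ × 17.6 × (18870)² = 1.118 × 10⁻⁵ × 17.6 × 356,076,900 ≈ 70,064.5 × g
Target RCF = 0.8 × 70,064.5 ≈ 56,051.6 × g
Your rotor: r = 280 mm = 28.0 cm
56,051.6 = 1.118 × 10⁻⁵ × 28 × N²
N² = 56,051.6 / (31.304 × 10⁻⁵) = 179,055,712
N ≈ √179,055,712 ≈ 13,381.2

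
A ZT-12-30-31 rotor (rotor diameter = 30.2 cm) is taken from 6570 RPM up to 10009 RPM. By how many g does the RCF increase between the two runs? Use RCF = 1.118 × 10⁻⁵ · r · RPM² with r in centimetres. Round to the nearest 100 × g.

r = 30.2 / 2 = 15.1 cm
RCF₁ = 1.118 × 10⁻⁵ × 15.1 × (6570)² = 1.118 × 10⁻⁵ × 15.1 × 43,164,900 ≈ 7,287 × g
RCF₂ = 1.118 × 10⁻⁵ × 15.1 × (10009)² = 1.118 × 10⁻⁵ × 15.1 × 100,180,081 ≈ 16,912.2 × g
Increase = 16,912.2 − 7,287 = 9,625.2

9600 g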